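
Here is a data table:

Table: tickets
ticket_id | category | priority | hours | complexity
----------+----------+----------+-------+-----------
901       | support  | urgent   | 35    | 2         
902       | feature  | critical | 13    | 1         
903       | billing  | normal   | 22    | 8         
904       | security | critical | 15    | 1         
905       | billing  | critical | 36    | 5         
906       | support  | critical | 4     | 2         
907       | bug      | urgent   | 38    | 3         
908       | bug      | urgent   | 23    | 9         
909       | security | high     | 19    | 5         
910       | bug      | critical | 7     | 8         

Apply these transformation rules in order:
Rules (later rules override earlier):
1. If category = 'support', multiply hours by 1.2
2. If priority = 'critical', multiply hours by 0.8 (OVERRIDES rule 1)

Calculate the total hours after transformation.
204.0

Step 1: Rule 2 takes priority for records with priority = 'critical'
  - 5 records: 75 × 0.8 = 60.0
Step 2: Rule 1 applies to remaining records with category = 'support'
  - 1 records: 35 × 1.2 = 42.0
Step 3: Other records unchanged: 102
Step 4: Final sum = 60.0 + 42.0 + 102 = 204.0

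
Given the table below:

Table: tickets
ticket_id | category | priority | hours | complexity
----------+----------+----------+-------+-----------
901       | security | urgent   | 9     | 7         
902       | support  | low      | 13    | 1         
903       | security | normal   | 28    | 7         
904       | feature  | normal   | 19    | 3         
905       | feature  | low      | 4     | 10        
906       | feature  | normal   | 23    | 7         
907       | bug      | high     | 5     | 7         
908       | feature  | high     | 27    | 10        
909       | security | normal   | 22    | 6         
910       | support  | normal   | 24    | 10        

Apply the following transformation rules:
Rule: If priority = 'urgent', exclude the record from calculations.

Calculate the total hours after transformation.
165

Step 1: Identify records where priority = 'urgent'
Step 2: The excluded records sum to 9
Step 3: Original total hours = 174
Step 4: Remaining total = 174 - 9 = 165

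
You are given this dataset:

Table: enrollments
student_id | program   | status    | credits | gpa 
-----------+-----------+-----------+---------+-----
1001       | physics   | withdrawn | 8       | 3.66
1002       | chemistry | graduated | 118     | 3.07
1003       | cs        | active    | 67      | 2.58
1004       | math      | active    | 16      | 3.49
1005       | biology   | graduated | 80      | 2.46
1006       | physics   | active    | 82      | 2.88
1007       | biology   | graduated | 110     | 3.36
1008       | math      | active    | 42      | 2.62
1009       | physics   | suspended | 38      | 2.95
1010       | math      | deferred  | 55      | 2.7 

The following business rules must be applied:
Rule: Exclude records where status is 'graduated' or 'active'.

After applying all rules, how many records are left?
3

Step 1: Count records to exclude
  - 3 (graduated) + 4 (active) = 7 records
Step 2: Total records: 10
Step 3: Remaining = 10 - 7 = 3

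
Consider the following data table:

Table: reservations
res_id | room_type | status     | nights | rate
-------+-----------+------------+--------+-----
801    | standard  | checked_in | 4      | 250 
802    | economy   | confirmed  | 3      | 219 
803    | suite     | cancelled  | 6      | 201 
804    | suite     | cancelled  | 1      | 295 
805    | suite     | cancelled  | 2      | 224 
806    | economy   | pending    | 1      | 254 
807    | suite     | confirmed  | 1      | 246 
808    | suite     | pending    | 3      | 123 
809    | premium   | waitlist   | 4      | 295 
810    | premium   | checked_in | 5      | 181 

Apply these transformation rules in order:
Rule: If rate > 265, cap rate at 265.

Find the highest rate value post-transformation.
265

Step 1: Original maximum rate = 295
Step 2: Apply cap at 265
Step 3: 2 records had rate > 265 and were capped
Step 4: Maximum after transformation = 265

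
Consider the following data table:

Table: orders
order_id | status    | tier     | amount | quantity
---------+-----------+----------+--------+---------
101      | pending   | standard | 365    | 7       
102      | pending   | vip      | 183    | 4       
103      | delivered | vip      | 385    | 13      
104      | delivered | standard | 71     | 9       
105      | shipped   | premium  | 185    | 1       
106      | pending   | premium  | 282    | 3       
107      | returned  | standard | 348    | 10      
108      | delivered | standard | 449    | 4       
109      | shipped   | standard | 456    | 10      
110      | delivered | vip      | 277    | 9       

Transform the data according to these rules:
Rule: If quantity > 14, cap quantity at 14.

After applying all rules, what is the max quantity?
13

Step 1: Original maximum quantity = 13
Step 2: Check cap of 14 against maximum
Step 3: No records exceed the cap (max 13 <= cap 14), so no capping applies
Step 4: Maximum after transformation = 13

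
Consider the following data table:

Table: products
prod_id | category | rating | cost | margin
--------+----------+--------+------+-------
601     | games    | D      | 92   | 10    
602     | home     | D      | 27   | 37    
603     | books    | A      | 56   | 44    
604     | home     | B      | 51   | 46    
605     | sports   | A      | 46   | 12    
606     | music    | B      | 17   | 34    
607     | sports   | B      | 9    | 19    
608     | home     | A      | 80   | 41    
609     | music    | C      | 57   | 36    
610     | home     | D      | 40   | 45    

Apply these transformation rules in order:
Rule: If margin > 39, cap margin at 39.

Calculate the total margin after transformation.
304

Step 1: 4 records have margin > 39
Step 2: These records originally summed to 176
Step 3: After capping: 4 × 39 = 156
Step 4: Unaffected records sum: 148
Step 5: Final sum = 156 + 148 = 304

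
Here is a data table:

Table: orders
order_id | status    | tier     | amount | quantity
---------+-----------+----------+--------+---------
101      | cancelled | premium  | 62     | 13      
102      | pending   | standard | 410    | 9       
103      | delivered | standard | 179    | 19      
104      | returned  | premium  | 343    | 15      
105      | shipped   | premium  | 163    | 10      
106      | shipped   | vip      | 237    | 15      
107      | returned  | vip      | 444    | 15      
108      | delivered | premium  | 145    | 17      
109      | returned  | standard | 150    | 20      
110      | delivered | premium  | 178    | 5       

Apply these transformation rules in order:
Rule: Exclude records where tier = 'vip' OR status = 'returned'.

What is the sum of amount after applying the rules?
1137

Step 1: Find records where tier = 'vip' OR status = 'returned'
Step 2: 4 records match, summing to 1174
Step 3: Original sum: 2311
Step 4: Remaining sum = 2311 - 1174 = 1137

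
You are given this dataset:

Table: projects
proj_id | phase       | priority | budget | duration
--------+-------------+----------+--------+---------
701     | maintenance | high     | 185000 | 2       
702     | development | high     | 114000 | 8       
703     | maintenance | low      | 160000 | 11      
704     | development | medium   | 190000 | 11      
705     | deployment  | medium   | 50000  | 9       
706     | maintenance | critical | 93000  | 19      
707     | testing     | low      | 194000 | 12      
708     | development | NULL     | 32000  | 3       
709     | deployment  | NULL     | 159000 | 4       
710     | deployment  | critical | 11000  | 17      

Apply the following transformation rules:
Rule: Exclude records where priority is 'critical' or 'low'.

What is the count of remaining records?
6

Step 1: Count records to exclude
  - 2 (critical) + 2 (low) = 4 records
Step 2: Total records: 10
Step 3: Remaining = 10 - 4 = 6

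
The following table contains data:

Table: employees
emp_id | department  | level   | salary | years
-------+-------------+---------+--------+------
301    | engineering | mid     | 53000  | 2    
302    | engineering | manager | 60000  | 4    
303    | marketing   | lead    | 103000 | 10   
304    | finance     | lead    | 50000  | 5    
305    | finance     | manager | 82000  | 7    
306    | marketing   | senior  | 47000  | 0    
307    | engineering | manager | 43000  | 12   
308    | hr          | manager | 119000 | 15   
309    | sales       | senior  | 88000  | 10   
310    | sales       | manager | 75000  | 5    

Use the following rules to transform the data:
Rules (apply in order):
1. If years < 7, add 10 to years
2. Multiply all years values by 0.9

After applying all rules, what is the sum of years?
108.0

Step 1: Apply Rule 1 - Add 10 to records with years < 7
  - 5 records affected: 16 + (5 × 10) = 66
  - Unaffected records: 54
  - Sum after Rule 1: 120
Step 2: Apply Rule 2 - Multiply all by 0.9
  - 120 × 0.9 = 108.0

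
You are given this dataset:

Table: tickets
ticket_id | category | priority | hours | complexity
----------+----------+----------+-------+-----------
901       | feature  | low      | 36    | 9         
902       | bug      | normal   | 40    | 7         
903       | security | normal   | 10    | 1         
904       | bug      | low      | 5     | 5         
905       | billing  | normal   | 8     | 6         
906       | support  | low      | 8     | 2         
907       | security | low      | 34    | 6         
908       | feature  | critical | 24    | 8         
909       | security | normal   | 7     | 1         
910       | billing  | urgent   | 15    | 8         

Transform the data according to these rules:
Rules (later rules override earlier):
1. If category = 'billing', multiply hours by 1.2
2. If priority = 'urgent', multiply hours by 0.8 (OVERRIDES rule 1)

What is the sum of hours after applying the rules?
185.6

Step 1: Rule 2 takes priority for records with priority = 'urgent'
  - 1 records: 15 × 0.8 = 12.0
Step 2: Rule 1 applies to remaining records with category = 'billing'
  - 1 records: 8 × 1.2 = 9.6
Step 3: Other records unchanged: 164
Step 4: Final sum = 12.0 + 9.6 + 164 = 185.6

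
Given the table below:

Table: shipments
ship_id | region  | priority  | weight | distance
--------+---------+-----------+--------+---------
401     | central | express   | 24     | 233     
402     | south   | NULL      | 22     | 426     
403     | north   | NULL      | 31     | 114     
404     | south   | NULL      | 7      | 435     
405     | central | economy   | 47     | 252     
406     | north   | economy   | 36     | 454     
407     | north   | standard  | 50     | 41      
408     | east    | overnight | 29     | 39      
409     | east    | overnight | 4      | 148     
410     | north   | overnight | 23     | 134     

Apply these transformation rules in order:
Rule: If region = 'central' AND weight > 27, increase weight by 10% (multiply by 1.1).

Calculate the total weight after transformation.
277.7

Step 1: Find records where region = 'central' AND weight > 27
Step 2: 1 records match, summing to 47
Step 3: After multiplier: 47 × 1.1 = 51.7
Step 4: Unaffected records sum: 226
Step 5: Final sum = 51.7 + 226 = 277.7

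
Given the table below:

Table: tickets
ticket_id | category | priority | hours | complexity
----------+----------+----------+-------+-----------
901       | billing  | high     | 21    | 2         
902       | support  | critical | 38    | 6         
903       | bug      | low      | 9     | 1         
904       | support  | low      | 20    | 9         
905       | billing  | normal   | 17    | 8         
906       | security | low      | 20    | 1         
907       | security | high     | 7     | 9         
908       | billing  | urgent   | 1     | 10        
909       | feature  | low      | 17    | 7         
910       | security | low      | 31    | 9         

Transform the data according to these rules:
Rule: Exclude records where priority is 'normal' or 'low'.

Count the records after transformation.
4

Step 1: Count records to exclude
  - 1 (normal) + 5 (low) = 6 records
Step 2: Total records: 10
Step 3: Remaining = 10 - 6 = 4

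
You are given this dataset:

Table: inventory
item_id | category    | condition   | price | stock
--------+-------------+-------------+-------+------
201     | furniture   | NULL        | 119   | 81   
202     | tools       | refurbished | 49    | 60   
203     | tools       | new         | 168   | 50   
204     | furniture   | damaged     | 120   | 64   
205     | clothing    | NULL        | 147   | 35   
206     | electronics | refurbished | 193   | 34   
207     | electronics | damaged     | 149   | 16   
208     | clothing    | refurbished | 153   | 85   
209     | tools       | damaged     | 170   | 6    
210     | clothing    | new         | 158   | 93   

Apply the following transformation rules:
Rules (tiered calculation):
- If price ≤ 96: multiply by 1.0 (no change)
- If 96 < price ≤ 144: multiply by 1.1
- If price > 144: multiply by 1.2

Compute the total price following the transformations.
1677.5

Step 1: Tier 1 (price ≤ 96): 1 records, sum = 49 × 1.0 = 49.0
Step 2: Tier 2 (96 < price ≤ 144): 2 records, sum = 239 × 1.1 = 262.9
Step 3: Tier 3 (price > 144): 7 records, sum = 1138 × 1.2 = 1365.6
Step 4: Final sum = 49.0 + 262.9 + 1365.6 = 1677.5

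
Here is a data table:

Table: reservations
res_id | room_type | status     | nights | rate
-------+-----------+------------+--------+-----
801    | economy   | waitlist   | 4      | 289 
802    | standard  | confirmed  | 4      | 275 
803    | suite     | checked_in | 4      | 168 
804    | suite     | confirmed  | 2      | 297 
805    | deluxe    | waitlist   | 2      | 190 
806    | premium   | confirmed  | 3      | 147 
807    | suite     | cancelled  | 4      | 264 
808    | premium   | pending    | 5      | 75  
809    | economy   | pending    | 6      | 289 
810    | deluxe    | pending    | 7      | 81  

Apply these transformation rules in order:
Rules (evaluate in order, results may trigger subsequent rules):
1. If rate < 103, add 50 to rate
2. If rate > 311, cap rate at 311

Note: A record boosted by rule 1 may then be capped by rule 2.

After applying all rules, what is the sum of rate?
2175

Step 1: Apply rule 1 to records with rate < 103
  - 2 records get bonus of 50
  - Of these, 0 records then exceed 311 and get capped
Step 2: Apply rule 2 to records with rate > 311
  - 0 records (original) are capped
Step 3: Calculate final sum = 2175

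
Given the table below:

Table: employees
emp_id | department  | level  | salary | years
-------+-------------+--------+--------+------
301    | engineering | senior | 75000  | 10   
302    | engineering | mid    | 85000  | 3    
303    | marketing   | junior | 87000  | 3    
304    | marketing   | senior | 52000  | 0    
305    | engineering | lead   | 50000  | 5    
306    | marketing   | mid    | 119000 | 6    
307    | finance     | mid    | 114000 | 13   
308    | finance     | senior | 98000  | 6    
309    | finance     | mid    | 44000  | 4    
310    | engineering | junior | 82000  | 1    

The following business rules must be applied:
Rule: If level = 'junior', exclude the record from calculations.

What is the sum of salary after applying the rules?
637000

Step 1: Identify records where level = 'junior'
Step 2: The excluded records sum to 169000
Step 3: Original total salary = 806000
Step 4: Remaining total = 806000 - 169000 = 637000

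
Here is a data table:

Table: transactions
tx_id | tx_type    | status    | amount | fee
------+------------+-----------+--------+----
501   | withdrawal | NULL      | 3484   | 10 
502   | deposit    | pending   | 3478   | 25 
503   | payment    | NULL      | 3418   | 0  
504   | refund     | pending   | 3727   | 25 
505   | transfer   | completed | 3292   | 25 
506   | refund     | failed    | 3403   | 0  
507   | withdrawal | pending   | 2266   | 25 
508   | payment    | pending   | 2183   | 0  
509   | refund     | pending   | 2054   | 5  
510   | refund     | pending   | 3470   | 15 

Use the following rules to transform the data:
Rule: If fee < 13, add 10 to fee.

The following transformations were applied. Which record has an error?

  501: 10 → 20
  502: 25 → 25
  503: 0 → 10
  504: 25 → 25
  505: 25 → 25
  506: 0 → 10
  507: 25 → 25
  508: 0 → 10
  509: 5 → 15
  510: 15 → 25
Record 510 has an error. The correct transformed value should be 15, not 25.

Step 1: Check each record against the rule
Step 2: Record 510 has fee = 15
Step 3: Since 15 >= 13, the bonus should not have been applied
Step 4: Correct value = 15, but claimed value = 25
Conclusion: Record 510 has the error.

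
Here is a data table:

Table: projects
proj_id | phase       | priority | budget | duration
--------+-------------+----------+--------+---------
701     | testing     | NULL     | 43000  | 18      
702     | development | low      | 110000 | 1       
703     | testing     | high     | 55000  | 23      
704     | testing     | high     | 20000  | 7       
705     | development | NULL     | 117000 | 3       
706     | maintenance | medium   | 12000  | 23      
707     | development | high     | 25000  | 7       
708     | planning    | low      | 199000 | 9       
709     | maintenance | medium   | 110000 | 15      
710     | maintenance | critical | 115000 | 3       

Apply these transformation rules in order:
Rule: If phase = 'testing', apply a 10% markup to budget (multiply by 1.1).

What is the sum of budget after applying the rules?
817800.0

Step 1: Records with phase = 'testing' have total budget = 118000
Step 2: Apply multiplier: 118000 × 1.1 = 129800.0
Step 3: Other records total: 688000
Step 4: Final sum = 129800.0 + 688000 = 817800.0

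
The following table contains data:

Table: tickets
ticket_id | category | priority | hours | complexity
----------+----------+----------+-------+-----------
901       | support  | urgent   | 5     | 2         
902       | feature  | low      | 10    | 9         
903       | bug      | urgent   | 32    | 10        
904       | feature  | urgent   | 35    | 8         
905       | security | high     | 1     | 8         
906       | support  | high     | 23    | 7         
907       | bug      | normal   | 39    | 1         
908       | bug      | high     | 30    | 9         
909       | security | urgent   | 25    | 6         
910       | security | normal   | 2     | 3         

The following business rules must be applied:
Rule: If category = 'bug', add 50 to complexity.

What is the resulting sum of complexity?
213

Step 1: Count records where category = 'bug': 3
Step 2: Total bonus added: 3 × 50 = 150
Step 3: Original sum of complexity: 63
Step 4: Final sum = 63 + 150 = 213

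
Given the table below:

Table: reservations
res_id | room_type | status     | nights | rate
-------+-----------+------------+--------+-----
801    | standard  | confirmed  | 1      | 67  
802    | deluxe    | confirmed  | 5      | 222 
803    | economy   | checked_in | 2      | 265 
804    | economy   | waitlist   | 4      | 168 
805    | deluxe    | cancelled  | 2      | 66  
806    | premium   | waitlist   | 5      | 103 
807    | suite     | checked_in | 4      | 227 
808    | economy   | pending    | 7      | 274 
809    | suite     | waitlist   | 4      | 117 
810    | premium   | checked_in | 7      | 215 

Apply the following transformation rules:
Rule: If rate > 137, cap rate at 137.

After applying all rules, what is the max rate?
137

Step 1: Original maximum rate = 274
Step 2: Apply cap at 137
Step 3: 6 records had rate > 137 and were capped
Step 4: Maximum after transformation = 137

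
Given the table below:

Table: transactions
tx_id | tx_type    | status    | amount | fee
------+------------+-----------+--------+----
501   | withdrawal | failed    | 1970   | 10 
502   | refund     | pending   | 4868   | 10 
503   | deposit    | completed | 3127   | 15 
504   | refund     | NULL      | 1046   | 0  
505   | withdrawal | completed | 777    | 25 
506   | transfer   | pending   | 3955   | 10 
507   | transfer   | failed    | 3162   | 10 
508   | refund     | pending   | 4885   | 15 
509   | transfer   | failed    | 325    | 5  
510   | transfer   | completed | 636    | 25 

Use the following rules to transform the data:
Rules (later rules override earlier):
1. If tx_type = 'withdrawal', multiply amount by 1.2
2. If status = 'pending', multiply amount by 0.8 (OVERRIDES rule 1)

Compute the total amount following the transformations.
22558.8

Step 1: Rule 2 takes priority for records with status = 'pending'
  - 3 records: 13708 × 0.8 = 10966.4
Step 2: Rule 1 applies to remaining records with tx_type = 'withdrawal'
  - 2 records: 2747 × 1.2 = 3296.4
Step 3: Other records unchanged: 8296
Step 4: Final sum = 10966.4 + 3296.4 + 8296 = 22558.8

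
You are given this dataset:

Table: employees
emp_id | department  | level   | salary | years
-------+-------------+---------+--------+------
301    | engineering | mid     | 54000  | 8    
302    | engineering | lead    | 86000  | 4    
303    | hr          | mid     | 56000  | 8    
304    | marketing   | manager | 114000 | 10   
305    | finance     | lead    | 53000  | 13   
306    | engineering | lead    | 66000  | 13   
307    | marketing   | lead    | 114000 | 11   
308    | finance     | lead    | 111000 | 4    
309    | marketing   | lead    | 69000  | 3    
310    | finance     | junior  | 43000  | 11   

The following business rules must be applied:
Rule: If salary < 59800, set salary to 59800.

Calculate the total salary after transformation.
799200

Step 1: 4 records have salary < 59800
Step 2: These records originally summed to 206000
Step 3: After setting to minimum: 4 × 59800 = 239200
Step 4: Unaffected records sum: 560000
Step 5: Final sum = 239200 + 560000 = 799200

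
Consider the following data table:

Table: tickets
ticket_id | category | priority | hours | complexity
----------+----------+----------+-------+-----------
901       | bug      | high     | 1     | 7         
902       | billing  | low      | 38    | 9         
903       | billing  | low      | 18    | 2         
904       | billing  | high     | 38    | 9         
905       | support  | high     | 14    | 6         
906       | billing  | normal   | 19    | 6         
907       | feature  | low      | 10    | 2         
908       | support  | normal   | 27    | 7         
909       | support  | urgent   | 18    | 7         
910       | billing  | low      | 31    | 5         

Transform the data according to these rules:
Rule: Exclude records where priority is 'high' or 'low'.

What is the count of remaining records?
3

Step 1: Count records to exclude
  - 3 (high) + 4 (low) = 7 records
Step 2: Total records: 10
Step 3: Remaining = 10 - 7 = 3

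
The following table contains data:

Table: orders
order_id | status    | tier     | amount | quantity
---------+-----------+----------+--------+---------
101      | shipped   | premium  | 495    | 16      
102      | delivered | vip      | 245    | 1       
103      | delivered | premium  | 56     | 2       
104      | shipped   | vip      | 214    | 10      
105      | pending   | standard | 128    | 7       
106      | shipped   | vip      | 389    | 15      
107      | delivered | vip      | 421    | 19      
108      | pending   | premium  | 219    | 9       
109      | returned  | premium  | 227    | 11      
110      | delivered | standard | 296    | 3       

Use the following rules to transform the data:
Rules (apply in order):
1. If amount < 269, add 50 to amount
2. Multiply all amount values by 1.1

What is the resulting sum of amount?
3289.0

Step 1: Apply Rule 1 - Add 50 to records with amount < 269
  - 6 records affected: 1089 + (6 × 50) = 1389
  - Unaffected records: 1601
  - Sum after Rule 1: 2990
Step 2: Apply Rule 2 - Multiply all by 1.1
  - 2990 × 1.1 = 3289.0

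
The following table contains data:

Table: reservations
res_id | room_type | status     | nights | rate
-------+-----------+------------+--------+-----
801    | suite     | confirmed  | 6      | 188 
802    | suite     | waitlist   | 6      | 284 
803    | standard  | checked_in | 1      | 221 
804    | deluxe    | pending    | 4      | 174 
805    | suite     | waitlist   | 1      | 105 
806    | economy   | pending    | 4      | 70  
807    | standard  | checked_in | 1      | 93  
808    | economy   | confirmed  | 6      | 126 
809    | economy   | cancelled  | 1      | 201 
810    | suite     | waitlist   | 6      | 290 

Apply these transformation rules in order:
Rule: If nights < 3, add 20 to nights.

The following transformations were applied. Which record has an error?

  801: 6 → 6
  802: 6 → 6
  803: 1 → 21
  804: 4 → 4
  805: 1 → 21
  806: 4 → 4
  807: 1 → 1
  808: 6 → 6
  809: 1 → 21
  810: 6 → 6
Record 807 has an error. The correct transformed value should be 21, not 1.

Step 1: Check each record against the rule
Step 2: Record 807 has nights = 1
Step 3: Since 1 < 3, the bonus should have been applied
Step 4: Correct value = 21, but claimed value = 1
Conclusion: Record 807 has the error.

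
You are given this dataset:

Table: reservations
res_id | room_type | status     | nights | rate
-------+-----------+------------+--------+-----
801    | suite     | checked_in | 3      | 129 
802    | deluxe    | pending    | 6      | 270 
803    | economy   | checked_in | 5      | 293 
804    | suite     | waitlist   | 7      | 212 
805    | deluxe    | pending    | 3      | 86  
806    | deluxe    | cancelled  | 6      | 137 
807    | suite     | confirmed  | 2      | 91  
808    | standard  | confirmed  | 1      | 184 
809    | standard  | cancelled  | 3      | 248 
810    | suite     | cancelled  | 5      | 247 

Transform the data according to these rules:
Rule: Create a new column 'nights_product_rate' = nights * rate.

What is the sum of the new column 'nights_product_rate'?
8381

Step 1: For each record, compute nights * rate
Example calculations:
  3 * 129 = 387
  6 * 270 = 1620
  5 * 293 = 1465
  ...
Step 2: Sum all derived values
Step 3: Total = 8381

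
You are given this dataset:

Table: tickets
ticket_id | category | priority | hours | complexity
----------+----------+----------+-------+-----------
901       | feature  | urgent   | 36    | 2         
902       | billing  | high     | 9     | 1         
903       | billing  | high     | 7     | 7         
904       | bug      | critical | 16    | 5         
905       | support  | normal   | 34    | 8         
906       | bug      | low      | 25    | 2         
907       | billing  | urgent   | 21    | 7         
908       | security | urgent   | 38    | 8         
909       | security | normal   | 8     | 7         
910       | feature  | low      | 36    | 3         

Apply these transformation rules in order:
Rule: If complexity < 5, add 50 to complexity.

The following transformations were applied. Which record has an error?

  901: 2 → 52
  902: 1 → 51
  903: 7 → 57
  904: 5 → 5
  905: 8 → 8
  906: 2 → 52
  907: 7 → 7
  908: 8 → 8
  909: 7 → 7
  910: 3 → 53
Record 903 has an error. The correct transformed value should be 7, not 57.

Step 1: Check each record against the rule
Step 2: Record 903 has complexity = 7
Step 3: Since 7 >= 5, the bonus should not have been applied
Step 4: Correct value = 7, but claimed value = 57
Conclusion: Record 903 has the error.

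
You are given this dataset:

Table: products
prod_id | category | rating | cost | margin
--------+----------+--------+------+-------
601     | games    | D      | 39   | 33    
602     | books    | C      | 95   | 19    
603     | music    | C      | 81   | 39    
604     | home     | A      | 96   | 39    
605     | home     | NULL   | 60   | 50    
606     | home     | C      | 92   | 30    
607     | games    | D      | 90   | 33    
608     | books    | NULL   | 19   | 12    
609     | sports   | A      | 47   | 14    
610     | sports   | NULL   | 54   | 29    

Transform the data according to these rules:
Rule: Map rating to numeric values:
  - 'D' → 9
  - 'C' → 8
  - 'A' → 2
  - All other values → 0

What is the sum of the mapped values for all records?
46

Step 1: Apply mapping to each record
Step 2: Count by status:
  'D': 2 records × 9 = 18
  'C': 3 records × 8 = 24
  'A': 2 records × 2 = 4
Step 3: Sum all mapped values = 46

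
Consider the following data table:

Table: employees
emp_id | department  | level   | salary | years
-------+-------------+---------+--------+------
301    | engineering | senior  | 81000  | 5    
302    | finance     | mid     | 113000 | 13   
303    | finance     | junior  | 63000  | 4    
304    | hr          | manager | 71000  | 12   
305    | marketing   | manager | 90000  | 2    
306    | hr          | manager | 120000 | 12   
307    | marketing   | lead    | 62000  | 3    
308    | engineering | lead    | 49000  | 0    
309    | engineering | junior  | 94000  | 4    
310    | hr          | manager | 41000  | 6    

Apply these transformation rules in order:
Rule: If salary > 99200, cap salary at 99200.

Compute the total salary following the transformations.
749400

Step 1: 2 records have salary > 99200
Step 2: These records originally summed to 233000
Step 3: After capping: 2 × 99200 = 198400
Step 4: Unaffected records sum: 551000
Step 5: Final sum = 198400 + 551000 = 749400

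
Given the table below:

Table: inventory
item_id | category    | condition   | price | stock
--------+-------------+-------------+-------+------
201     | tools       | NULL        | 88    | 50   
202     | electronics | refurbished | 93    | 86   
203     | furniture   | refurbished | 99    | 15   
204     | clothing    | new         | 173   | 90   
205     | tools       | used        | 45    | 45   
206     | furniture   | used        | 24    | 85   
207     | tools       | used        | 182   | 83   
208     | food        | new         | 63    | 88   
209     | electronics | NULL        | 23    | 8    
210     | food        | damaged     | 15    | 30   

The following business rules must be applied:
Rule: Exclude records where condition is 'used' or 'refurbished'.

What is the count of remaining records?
5

Step 1: Count records to exclude
  - 3 (used) + 2 (refurbished) = 5 records
Step 2: Total records: 10
Step 3: Remaining = 10 - 5 = 5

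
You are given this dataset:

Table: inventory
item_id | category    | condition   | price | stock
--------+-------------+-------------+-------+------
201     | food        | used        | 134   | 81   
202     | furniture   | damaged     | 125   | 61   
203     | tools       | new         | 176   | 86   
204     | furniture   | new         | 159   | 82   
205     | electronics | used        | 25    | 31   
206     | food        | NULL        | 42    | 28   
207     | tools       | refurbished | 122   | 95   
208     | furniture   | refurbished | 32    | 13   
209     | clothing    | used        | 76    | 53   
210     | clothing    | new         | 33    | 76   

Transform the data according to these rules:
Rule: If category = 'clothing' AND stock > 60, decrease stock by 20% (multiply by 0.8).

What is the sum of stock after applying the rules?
590.8

Step 1: Find records where category = 'clothing' AND stock > 60
Step 2: 1 records match, summing to 76
Step 3: After multiplier: 76 × 0.8 = 60.8
Step 4: Unaffected records sum: 530
Step 5: Final sum = 60.8 + 530 = 590.8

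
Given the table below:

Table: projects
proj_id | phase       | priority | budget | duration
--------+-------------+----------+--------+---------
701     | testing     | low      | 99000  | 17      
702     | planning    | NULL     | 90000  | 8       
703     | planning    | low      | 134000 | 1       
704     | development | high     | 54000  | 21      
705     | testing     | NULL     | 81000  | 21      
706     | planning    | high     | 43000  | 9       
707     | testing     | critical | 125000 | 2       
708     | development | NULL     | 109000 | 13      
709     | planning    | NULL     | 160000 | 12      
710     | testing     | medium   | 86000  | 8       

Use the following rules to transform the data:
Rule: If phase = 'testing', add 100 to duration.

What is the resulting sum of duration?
512

Step 1: Count records where phase = 'testing': 4
Step 2: Total bonus added: 4 × 100 = 400
Step 3: Original sum of duration: 112
Step 4: Final sum = 112 + 400 = 512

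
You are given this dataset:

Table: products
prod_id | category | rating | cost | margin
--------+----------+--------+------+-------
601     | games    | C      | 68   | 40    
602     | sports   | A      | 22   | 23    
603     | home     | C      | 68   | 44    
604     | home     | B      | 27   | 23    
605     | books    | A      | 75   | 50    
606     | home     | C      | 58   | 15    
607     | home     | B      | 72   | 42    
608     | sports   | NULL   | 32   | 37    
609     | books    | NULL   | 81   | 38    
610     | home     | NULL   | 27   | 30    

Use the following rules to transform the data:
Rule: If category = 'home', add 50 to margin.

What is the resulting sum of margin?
592

Step 1: Count records where category = 'home': 5
Step 2: Total bonus added: 5 × 50 = 250
Step 3: Original sum of margin: 342
Step 4: Final sum = 342 + 250 = 592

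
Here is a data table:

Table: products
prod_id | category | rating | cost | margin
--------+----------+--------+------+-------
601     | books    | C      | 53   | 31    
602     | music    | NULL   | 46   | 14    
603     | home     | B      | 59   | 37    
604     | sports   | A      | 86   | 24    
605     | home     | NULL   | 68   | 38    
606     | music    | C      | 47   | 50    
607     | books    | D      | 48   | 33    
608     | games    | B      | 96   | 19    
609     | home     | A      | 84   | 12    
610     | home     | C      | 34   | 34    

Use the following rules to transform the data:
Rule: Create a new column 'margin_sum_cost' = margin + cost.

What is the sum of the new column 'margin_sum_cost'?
913

Step 1: For each record, compute margin + cost
Example calculations:
  31 + 53 = 84
  14 + 46 = 60
  37 + 59 = 96
  ...
Step 2: Sum all derived values
Step 3: Total = 913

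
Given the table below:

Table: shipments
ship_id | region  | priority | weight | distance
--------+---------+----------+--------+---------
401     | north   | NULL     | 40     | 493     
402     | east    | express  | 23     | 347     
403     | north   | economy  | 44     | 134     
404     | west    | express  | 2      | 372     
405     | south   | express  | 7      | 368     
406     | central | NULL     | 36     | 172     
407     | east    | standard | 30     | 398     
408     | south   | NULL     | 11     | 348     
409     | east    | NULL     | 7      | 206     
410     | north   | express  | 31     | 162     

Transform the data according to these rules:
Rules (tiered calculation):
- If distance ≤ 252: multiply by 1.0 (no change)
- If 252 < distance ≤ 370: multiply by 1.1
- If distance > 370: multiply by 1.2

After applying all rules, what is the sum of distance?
3358.9

Step 1: Tier 1 (distance ≤ 252): 4 records, sum = 674 × 1.0 = 674.0
Step 2: Tier 2 (252 < distance ≤ 370): 3 records, sum = 1063 × 1.1 = 1169.3
Step 3: Tier 3 (distance > 370): 3 records, sum = 1263 × 1.2 = 1515.6
Step 4: Final sum = 674.0 + 1169.3 + 1515.6 = 3358.9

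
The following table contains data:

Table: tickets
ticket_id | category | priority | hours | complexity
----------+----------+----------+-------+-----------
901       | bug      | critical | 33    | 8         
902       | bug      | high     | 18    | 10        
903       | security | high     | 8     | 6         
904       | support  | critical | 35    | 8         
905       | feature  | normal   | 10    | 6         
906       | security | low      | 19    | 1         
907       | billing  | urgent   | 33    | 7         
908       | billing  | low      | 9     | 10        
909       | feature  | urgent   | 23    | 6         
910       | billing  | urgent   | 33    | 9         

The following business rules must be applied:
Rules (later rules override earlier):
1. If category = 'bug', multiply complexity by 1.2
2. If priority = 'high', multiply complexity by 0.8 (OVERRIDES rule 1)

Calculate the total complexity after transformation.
69.4

Step 1: Rule 2 takes priority for records with priority = 'high'
  - 2 records: 16 × 0.8 = 12.8
Step 2: Rule 1 applies to remaining records with category = 'bug'
  - 1 records: 8 × 1.2 = 9.6
Step 3: Other records unchanged: 47
Step 4: Final sum = 12.8 + 9.6 + 47 = 69.4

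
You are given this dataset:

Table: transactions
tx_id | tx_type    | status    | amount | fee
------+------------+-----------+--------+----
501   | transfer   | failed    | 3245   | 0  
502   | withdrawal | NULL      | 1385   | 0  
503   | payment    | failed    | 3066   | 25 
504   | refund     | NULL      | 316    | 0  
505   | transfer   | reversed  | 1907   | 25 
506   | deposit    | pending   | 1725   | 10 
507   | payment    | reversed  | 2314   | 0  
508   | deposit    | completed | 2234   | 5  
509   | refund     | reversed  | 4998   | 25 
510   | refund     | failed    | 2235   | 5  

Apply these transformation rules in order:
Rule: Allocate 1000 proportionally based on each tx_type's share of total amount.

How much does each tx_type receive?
deposit: 169.01, payment: 229.67, refund: 322.26, transfer: 219.94, withdrawal: 59.12

Step 1: Calculate total amount = 23425
Step 2: Calculate each tx_type's proportion:
  deposit: 3959/23425 = 16.90% → 169.01
  payment: 5380/23425 = 22.97% → 229.67
  refund: 7549/23425 = 32.23% → 322.26
  transfer: 5152/23425 = 21.99% → 219.94
  withdrawal: 1385/23425 = 5.91% → 59.12
Step 3: Verify: sum of allocations ≈ 1000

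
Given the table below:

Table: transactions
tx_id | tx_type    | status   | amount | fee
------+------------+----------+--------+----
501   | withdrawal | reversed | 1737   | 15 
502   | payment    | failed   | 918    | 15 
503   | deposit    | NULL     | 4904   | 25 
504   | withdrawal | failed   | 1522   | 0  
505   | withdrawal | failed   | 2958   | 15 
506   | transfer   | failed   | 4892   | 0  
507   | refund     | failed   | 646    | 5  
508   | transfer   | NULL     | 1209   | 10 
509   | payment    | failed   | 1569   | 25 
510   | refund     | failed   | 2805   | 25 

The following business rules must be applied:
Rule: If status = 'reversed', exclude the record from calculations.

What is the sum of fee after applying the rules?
120

Step 1: Identify records where status = 'reversed'
Step 2: The excluded records sum to 15
Step 3: Original total fee = 135
Step 4: Remaining total = 135 - 15 = 120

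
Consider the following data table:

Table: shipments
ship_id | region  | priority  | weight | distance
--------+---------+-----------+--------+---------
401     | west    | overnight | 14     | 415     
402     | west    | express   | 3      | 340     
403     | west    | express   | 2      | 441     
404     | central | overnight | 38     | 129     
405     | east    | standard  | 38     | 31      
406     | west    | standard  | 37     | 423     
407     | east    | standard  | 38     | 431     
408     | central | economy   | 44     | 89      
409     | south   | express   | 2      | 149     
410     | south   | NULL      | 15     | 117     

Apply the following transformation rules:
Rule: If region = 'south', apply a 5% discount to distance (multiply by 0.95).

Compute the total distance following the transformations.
2551.7

Step 1: Records with region = 'south' have total distance = 266
Step 2: Apply multiplier: 266 × 0.95 = 252.7
Step 3: Other records total: 2299
Step 4: Final sum = 252.7 + 2299 = 2551.7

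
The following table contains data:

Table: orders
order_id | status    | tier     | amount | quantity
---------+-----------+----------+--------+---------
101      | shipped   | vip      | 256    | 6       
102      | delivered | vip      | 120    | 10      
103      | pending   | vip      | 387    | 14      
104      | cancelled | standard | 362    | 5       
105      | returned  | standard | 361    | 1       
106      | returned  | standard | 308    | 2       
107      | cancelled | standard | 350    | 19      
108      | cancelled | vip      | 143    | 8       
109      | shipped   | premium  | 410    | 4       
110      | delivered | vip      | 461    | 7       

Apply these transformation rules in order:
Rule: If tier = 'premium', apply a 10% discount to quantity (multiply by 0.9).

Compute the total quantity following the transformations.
75.6

Step 1: Records with tier = 'premium' have total quantity = 4
Step 2: Apply multiplier: 4 × 0.9 = 3.6
Step 3: Other records total: 72
Step 4: Final sum = 3.6 + 72 = 75.6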